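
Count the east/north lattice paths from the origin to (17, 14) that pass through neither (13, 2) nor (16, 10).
Number of paths = 238519375

Inclusion–exclusion. Total paths: C(31, 17) = 265182525. Through P₁: C(15, 13)·C(16, 4) = 191100. Through P₂: C(26, 16)·C(5, 1) = 26558675. Since P₁ is strictly southwest of P₂, a monotone path through both must visit P₁ then P₂; paths through both = C(15, 13)·C(11, 3)·C(5, 1) = 86625. Avoid both = 265182525 − 191100 − 26558675 + 86625 = 238519375.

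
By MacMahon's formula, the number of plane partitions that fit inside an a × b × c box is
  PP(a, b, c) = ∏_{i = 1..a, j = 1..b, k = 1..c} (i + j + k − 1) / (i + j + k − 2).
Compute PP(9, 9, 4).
PP(9, 9, 4) = 1832516612010448

Evaluate the triple product over i = 1..9, j = 1..9, k = 1..4. The factors are (2/1) · (3/2) · (4/3) · (5/4) · (3/2) · (4/3) · (5/4) · (6/5) · … (324 factors total). The numerators and denominators telescope so the product is an integer; carrying out the multiplication exactly gives PP(9, 9, 4) = 1832516612010448.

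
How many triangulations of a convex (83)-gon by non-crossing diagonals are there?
C_81 = 4462290049988320482463241297506133183499654740

These polygon triangulations are counted by the Catalan number C_n = (1/(n + 1)) · C(2n, n). For n = 81: C_81 = (1/82) · C(162, 81) = 365907784099042279561985786395502921046971688680/82 = 4462290049988320482463241297506133183499654740.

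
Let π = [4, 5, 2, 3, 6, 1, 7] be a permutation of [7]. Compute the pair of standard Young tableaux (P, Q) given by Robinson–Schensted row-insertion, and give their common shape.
P = [1, 3, 6, 7] / [2, 5] / [4];  Q = [1, 2, 5, 7] / [3, 4] / [6];  common shape = (4, 2, 1)

Row-insert the values π_1, π_2, … into P one at a time, bumping the leftmost entry strictly greater than the inserted value down to the next row. The recording tableau Q records, in position (i, j), the step at which that cell was added to P.
  Insert 4 (step 1): P = [4];  Q = [1]
  Insert 5 (step 2): P = [4, 5];  Q = [1, 2]
  Insert 2 (step 3): P = [2, 5] / [4];  Q = [1, 2] / [3]
  Insert 3 (step 4): P = [2, 3] / [4, 5];  Q = [1, 2] / [3, 4]
  Insert 6 (step 5): P = [2, 3, 6] / [4, 5];  Q = [1, 2, 5] / [3, 4]
  Insert 1 (step 6): P = [1, 3, 6] / [2, 5] / [4];  Q = [1, 2, 5] / [3, 4] / [6]
  Insert 7 (step 7): P = [1, 3, 6, 7] / [2, 5] / [4];  Q = [1, 2, 5, 7] / [3, 4] / [6]
Final shape: (4, 2, 1).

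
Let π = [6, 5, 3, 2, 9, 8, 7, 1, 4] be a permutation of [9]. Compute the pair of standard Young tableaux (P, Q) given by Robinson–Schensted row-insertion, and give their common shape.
P = [1, 4] / [2, 7] / [3, 8] / [5, 9] / [6];  Q = [1, 5] / [2, 6] / [3, 7] / [4, 9] / [8];  common shape = (2, 2, 2, 2, 1)

Row-insert the values π_1, π_2, … into P one at a time, bumping the leftmost entry strictly greater than the inserted value down to the next row. The recording tableau Q records, in position (i, j), the step at which that cell was added to P.
  Insert 6 (step 1): P = [6];  Q = [1]
  Insert 5 (step 2): P = [5] / [6];  Q = [1] / [2]
  Insert 3 (step 3): P = [3] / [5] / [6];  Q = [1] / [2] / [3]
  Insert 2 (step 4): P = [2] / [3] / [5] / [6];  Q = [1] / [2] / [3] / [4]
  Insert 9 (step 5): P = [2, 9] / [3] / [5] / [6];  Q = [1, 5] / [2] / [3] / [4]
  Insert 8 (step 6): P = [2, 8] / [3, 9] / [5] / [6];  Q = [1, 5] / [2, 6] / [3] / [4]
  Insert 7 (step 7): P = [2, 7] / [3, 8] / [5, 9] / [6];  Q = [1, 5] / [2, 6] / [3, 7] / [4]
  Insert 1 (step 8): P = [1, 7] / [2, 8] / [3, 9] / [5] / [6];  Q = [1, 5] / [2, 6] / [3, 7] / [4] / [8]
  Insert 4 (step 9): P = [1, 4] / [2, 7] / [3, 8] / [5, 9] / [6];  Q = [1, 5] / [2, 6] / [3, 7] / [4, 9] / [8]
Final shape: (2, 2, 2, 2, 1).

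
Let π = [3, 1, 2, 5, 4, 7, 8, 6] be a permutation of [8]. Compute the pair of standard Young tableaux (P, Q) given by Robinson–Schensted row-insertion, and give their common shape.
P = [1, 2, 4, 6, 8] / [3, 5, 7];  Q = [1, 3, 4, 6, 7] / [2, 5, 8];  common shape = (5, 3)

Row-insert the values π_1, π_2, … into P one at a time, bumping the leftmost entry strictly greater than the inserted value down to the next row. The recording tableau Q records, in position (i, j), the step at which that cell was added to P.
  Insert 3 (step 1): P = [3];  Q = [1]
  Insert 1 (step 2): P = [1] / [3];  Q = [1] / [2]
  Insert 2 (step 3): P = [1, 2] / [3];  Q = [1, 3] / [2]
  Insert 5 (step 4): P = [1, 2, 5] / [3];  Q = [1, 3, 4] / [2]
  Insert 4 (step 5): P = [1, 2, 4] / [3, 5];  Q = [1, 3, 4] / [2, 5]
  Insert 7 (step 6): P = [1, 2, 4, 7] / [3, 5];  Q = [1, 3, 4, 6] / [2, 5]
  Insert 8 (step 7): P = [1, 2, 4, 7, 8] / [3, 5];  Q = [1, 3, 4, 6, 7] / [2, 5]
  Insert 6 (step 8): P = [1, 2, 4, 6, 8] / [3, 5, 7];  Q = [1, 3, 4, 6, 7] / [2, 5, 8]
Final shape: (5, 3).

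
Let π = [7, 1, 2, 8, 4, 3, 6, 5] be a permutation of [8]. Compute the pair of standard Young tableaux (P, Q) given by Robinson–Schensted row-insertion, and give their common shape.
P = [1, 2, 3, 5] / [4, 6] / [7, 8];  Q = [1, 3, 4, 7] / [2, 5] / [6, 8];  common shape = (4, 2, 2)

Row-insert the values π_1, π_2, … into P one at a time, bumping the leftmost entry strictly greater than the inserted value down to the next row. The recording tableau Q records, in position (i, j), the step at which that cell was added to P.
  Insert 7 (step 1): P = [7];  Q = [1]
  Insert 1 (step 2): P = [1] / [7];  Q = [1] / [2]
  Insert 2 (step 3): P = [1, 2] / [7];  Q = [1, 3] / [2]
  Insert 8 (step 4): P = [1, 2, 8] / [7];  Q = [1, 3, 4] / [2]
  Insert 4 (step 5): P = [1, 2, 4] / [7, 8];  Q = [1, 3, 4] / [2, 5]
  Insert 3 (step 6): P = [1, 2, 3] / [4, 8] / [7];  Q = [1, 3, 4] / [2, 5] / [6]
  Insert 6 (step 7): P = [1, 2, 3, 6] / [4, 8] / [7];  Q = [1, 3, 4, 7] / [2, 5] / [6]
  Insert 5 (step 8): P = [1, 2, 3, 5] / [4, 6] / [7, 8];  Q = [1, 3, 4, 7] / [2, 5] / [6, 8]
Final shape: (4, 2, 2).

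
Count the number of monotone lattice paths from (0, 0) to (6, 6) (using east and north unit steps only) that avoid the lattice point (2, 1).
Number of paths = 546

Total paths from (0, 0) to (6, 6): C(12, 6) = 924. Paths through (2, 1): (paths (0, 0) → (2, 1)) × (paths (2, 1) → (6, 6)) = C(3, 2) · C(9, 4) = 3 · 126 = 378. Avoidance count = 924 − 378 = 546.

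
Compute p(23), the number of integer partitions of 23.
p(23) = 1255

Compute p(n) via the recurrence p(n, m) = p(n, m−1) + p(n−m, m), where p(n, m) counts partitions of n with all parts ≤ m and p(n) = p(n, n). The base cases are p(0, m) = 1 and p(n, 0) = 0 for n > 0. Filling the table yields p(23) = 1255. (Euler's pentagonal recurrence is an alternative.)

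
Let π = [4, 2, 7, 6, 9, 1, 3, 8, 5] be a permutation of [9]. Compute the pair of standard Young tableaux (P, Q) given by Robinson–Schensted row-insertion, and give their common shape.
P = [1, 3, 5] / [2, 6, 8] / [4, 7, 9];  Q = [1, 3, 5] / [2, 4, 8] / [6, 7, 9];  common shape = (3, 3, 3)

Row-insert the values π_1, π_2, … into P one at a time, bumping the leftmost entry strictly greater than the inserted value down to the next row. The recording tableau Q records, in position (i, j), the step at which that cell was added to P.
  Insert 4 (step 1): P = [4];  Q = [1]
  Insert 2 (step 2): P = [2] / [4];  Q = [1] / [2]
  Insert 7 (step 3): P = [2, 7] / [4];  Q = [1, 3] / [2]
  Insert 6 (step 4): P = [2, 6] / [4, 7];  Q = [1, 3] / [2, 4]
  Insert 9 (step 5): P = [2, 6, 9] / [4, 7];  Q = [1, 3, 5] / [2, 4]
  Insert 1 (step 6): P = [1, 6, 9] / [2, 7] / [4];  Q = [1, 3, 5] / [2, 4] / [6]
  Insert 3 (step 7): P = [1, 3, 9] / [2, 6] / [4, 7];  Q = [1, 3, 5] / [2, 4] / [6, 7]
  Insert 8 (step 8): P = [1, 3, 8] / [2, 6, 9] / [4, 7];  Q = [1, 3, 5] / [2, 4, 8] / [6, 7]
  Insert 5 (step 9): P = [1, 3, 5] / [2, 6, 8] / [4, 7, 9];  Q = [1, 3, 5] / [2, 4, 8] / [6, 7, 9]
Final shape: (3, 3, 3).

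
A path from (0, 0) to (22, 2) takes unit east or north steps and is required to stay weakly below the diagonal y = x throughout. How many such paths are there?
Number of paths = 252

By the reflection principle (André's argument), the number of monotone paths to (22, 2) with n ≤ m that never go above y = x is C(24, 22) − C(24, 23) = 276 − 24 = 252.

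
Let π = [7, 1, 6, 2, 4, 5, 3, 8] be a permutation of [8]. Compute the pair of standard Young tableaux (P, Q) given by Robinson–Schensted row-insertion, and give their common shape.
P = [1, 2, 3, 5, 8] / [4] / [6] / [7];  Q = [1, 3, 5, 6, 8] / [2] / [4] / [7];  common shape = (5, 1, 1, 1)

Row-insert the values π_1, π_2, … into P one at a time, bumping the leftmost entry strictly greater than the inserted value down to the next row. The recording tableau Q records, in position (i, j), the step at which that cell was added to P.
  Insert 7 (step 1): P = [7];  Q = [1]
  Insert 1 (step 2): P = [1] / [7];  Q = [1] / [2]
  Insert 6 (step 3): P = [1, 6] / [7];  Q = [1, 3] / [2]
  Insert 2 (step 4): P = [1, 2] / [6] / [7];  Q = [1, 3] / [2] / [4]
  Insert 4 (step 5): P = [1, 2, 4] / [6] / [7];  Q = [1, 3, 5] / [2] / [4]
  Insert 5 (step 6): P = [1, 2, 4, 5] / [6] / [7];  Q = [1, 3, 5, 6] / [2] / [4]
  Insert 3 (step 7): P = [1, 2, 3, 5] / [4] / [6] / [7];  Q = [1, 3, 5, 6] / [2] / [4] / [7]
  Insert 8 (step 8): P = [1, 2, 3, 5, 8] / [4] / [6] / [7];  Q = [1, 3, 5, 6, 8] / [2] / [4] / [7]
Final shape: (5, 1, 1, 1).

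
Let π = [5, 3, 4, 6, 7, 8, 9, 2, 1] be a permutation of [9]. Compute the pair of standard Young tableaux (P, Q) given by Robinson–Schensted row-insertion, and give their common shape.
P = [1, 4, 6, 7, 8, 9] / [2] / [3] / [5];  Q = [1, 3, 4, 5, 6, 7] / [2] / [8] / [9];  common shape = (6, 1, 1, 1)

Row-insert the values π_1, π_2, … into P one at a time, bumping the leftmost entry strictly greater than the inserted value down to the next row. The recording tableau Q records, in position (i, j), the step at which that cell was added to P.
  Insert 5 (step 1): P = [5];  Q = [1]
  Insert 3 (step 2): P = [3] / [5];  Q = [1] / [2]
  Insert 4 (step 3): P = [3, 4] / [5];  Q = [1, 3] / [2]
  Insert 6 (step 4): P = [3, 4, 6] / [5];  Q = [1, 3, 4] / [2]
  Insert 7 (step 5): P = [3, 4, 6, 7] / [5];  Q = [1, 3, 4, 5] / [2]
  Insert 8 (step 6): P = [3, 4, 6, 7, 8] / [5];  Q = [1, 3, 4, 5, 6] / [2]
  Insert 9 (step 7): P = [3, 4, 6, 7, 8, 9] / [5];  Q = [1, 3, 4, 5, 6, 7] / [2]
  Insert 2 (step 8): P = [2, 4, 6, 7, 8, 9] / [3] / [5];  Q = [1, 3, 4, 5, 6, 7] / [2] / [8]
  Insert 1 (step 9): P = [1, 4, 6, 7, 8, 9] / [2] / [3] / [5];  Q = [1, 3, 4, 5, 6, 7] / [2] / [8] / [9]
Final shape: (6, 1, 1, 1).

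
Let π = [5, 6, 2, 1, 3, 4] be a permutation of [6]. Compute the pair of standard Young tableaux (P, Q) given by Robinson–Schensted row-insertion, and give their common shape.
P = [1, 3, 4] / [2, 6] / [5];  Q = [1, 2, 6] / [3, 5] / [4];  common shape = (3, 2, 1)

Row-insert the values π_1, π_2, … into P one at a time, bumping the leftmost entry strictly greater than the inserted value down to the next row. The recording tableau Q records, in position (i, j), the step at which that cell was added to P.
  Insert 5 (step 1): P = [5];  Q = [1]
  Insert 6 (step 2): P = [5, 6];  Q = [1, 2]
  Insert 2 (step 3): P = [2, 6] / [5];  Q = [1, 2] / [3]
  Insert 1 (step 4): P = [1, 6] / [2] / [5];  Q = [1, 2] / [3] / [4]
  Insert 3 (step 5): P = [1, 3] / [2, 6] / [5];  Q = [1, 2] / [3, 5] / [4]
  Insert 4 (step 6): P = [1, 3, 4] / [2, 6] / [5];  Q = [1, 2, 6] / [3, 5] / [4]
Final shape: (3, 2, 1).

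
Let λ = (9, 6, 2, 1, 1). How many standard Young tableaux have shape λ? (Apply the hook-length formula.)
# SYT of shape (9, 6, 2, 1, 1) = 8953560

Hook-length formula: f^λ = n! / Π hook(c), product over all cells c of the Young diagram. For λ = (9, 6, 2, 1, 1), n = 19 boxes. Hook lengths by row (left-to-right, top-to-bottom): [13, 10, 8, 7, 6, 5, 3, 2, 1]; [9, 6, 4, 3, 2, 1]; [4, 1]; [2]; [1]. Product of hooks = 13586227200. So f^λ = 19! / 13586227200 = 121645100408832000 / 13586227200 = 8953560.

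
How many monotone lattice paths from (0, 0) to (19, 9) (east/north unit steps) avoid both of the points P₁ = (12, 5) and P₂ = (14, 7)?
Number of paths = 3202668

Inclusion–exclusion. Total paths: C(28, 19) = 6906900. Through P₁: C(17, 12)·C(11, 7) = 2042040. Through P₂: C(21, 14)·C(7, 5) = 2441880. Since P₁ is strictly southwest of P₂, a monotone path through both must visit P₁ then P₂; paths through both = C(17, 12)·C(4, 2)·C(7, 5) = 779688. Avoid both = 6906900 − 2042040 − 2441880 + 779688 = 3202668.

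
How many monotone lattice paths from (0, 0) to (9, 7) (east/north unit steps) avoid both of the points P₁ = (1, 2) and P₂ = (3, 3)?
Number of paths = 5269

Inclusion–exclusion. Total paths: C(16, 9) = 11440. Through P₁: C(3, 1)·C(13, 8) = 3861. Through P₂: C(6, 3)·C(10, 6) = 4200. Since P₁ is strictly southwest of P₂, a monotone path through both must visit P₁ then P₂; paths through both = C(3, 1)·C(3, 2)·C(10, 6) = 1890. Avoid both = 11440 − 3861 − 4200 + 1890 = 5269.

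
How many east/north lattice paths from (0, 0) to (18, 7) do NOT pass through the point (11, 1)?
Number of paths = 460108

Total paths from (0, 0) to (18, 7): C(25, 18) = 480700. Paths through (11, 1): (paths (0, 0) → (11, 1)) × (paths (11, 1) → (18, 7)) = C(12, 11) · C(13, 7) = 12 · 1716 = 20592. Avoidance count = 480700 − 20592 = 460108.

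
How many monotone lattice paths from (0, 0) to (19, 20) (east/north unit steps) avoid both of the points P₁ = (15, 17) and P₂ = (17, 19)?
Number of paths = 33513488370

Inclusion–exclusion. Total paths: C(39, 19) = 68923264410. Through P₁: C(32, 15)·C(7, 4) = 19800295200. Through P₂: C(36, 17)·C(3, 2) = 25792489800. Since P₁ is strictly southwest of P₂, a monotone path through both must visit P₁ then P₂; paths through both = C(32, 15)·C(4, 2)·C(3, 2) = 10183008960. Avoid both = 68923264410 − 19800295200 − 25792489800 + 10183008960 = 33513488370.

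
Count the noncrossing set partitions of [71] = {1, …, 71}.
C_71 = 5175569924646105559418940193995065716350

These noncrossing partitions are counted by the Catalan number C_n = (1/(n + 1)) · C(2n, n). For n = 71: C_71 = (1/72) · C(142, 71) = 372641034574519600278163693967644731577200/72 = 5175569924646105559418940193995065716350.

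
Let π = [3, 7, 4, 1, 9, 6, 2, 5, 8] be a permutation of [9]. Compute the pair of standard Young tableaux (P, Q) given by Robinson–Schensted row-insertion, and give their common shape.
P = [1, 2, 5, 8] / [3, 4, 6] / [7, 9];  Q = [1, 2, 5, 9] / [3, 6, 8] / [4, 7];  common shape = (4, 3, 2)

Row-insert the values π_1, π_2, … into P one at a time, bumping the leftmost entry strictly greater than the inserted value down to the next row. The recording tableau Q records, in position (i, j), the step at which that cell was added to P.
  Insert 3 (step 1): P = [3];  Q = [1]
  Insert 7 (step 2): P = [3, 7];  Q = [1, 2]
  Insert 4 (step 3): P = [3, 4] / [7];  Q = [1, 2] / [3]
  Insert 1 (step 4): P = [1, 4] / [3] / [7];  Q = [1, 2] / [3] / [4]
  Insert 9 (step 5): P = [1, 4, 9] / [3] / [7];  Q = [1, 2, 5] / [3] / [4]
  Insert 6 (step 6): P = [1, 4, 6] / [3, 9] / [7];  Q = [1, 2, 5] / [3, 6] / [4]
  Insert 2 (step 7): P = [1, 2, 6] / [3, 4] / [7, 9];  Q = [1, 2, 5] / [3, 6] / [4, 7]
  Insert 5 (step 8): P = [1, 2, 5] / [3, 4, 6] / [7, 9];  Q = [1, 2, 5] / [3, 6, 8] / [4, 7]
  Insert 8 (step 9): P = [1, 2, 5, 8] / [3, 4, 6] / [7, 9];  Q = [1, 2, 5, 9] / [3, 6, 8] / [4, 7]
Final shape: (4, 3, 2).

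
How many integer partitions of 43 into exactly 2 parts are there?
p(43, 2 parts) = 21

Partitions of n into exactly k parts are in bijection with partitions of n − k into at most k parts (subtract 1 from each part). So p(43, exactly 2) = p(41, parts ≤ 2). Computing via the recurrence p(m, j) = p(m, j−1) + p(m−j, j) gives 21.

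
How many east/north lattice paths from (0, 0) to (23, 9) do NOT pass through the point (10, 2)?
Number of paths = 22932480

Total paths from (0, 0) to (23, 9): C(32, 23) = 28048800. Paths through (10, 2): (paths (0, 0) → (10, 2)) × (paths (10, 2) → (23, 9)) = C(12, 10) · C(20, 13) = 66 · 77520 = 5116320. Avoidance count = 28048800 − 5116320 = 22932480.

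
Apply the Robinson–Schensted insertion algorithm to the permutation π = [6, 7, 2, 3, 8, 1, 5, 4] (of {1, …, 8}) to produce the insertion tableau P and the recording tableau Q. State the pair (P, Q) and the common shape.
P = [1, 3, 4] / [2, 5, 8] / [6, 7];  Q = [1, 2, 5] / [3, 4, 7] / [6, 8];  common shape = (3, 3, 2)

Row-insert the values π_1, π_2, … into P one at a time, bumping the leftmost entry strictly greater than the inserted value down to the next row. The recording tableau Q records, in position (i, j), the step at which that cell was added to P.
  Insert 6 (step 1): P = [6];  Q = [1]
  Insert 7 (step 2): P = [6, 7];  Q = [1, 2]
  Insert 2 (step 3): P = [2, 7] / [6];  Q = [1, 2] / [3]
  Insert 3 (step 4): P = [2, 3] / [6, 7];  Q = [1, 2] / [3, 4]
  Insert 8 (step 5): P = [2, 3, 8] / [6, 7];  Q = [1, 2, 5] / [3, 4]
  Insert 1 (step 6): P = [1, 3, 8] / [2, 7] / [6];  Q = [1, 2, 5] / [3, 4] / [6]
  Insert 5 (step 7): P = [1, 3, 5] / [2, 7, 8] / [6];  Q = [1, 2, 5] / [3, 4, 7] / [6]
  Insert 4 (step 8): P = [1, 3, 4] / [2, 5, 8] / [6, 7];  Q = [1, 2, 5] / [3, 4, 7] / [6, 8]
Final shape: (3, 3, 2).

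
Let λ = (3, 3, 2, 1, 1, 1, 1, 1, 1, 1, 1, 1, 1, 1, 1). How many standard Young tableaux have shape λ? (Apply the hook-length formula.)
# SYT of shape (3, 3, 2, 1, 1, 1, 1, 1, 1, 1, 1, 1, 1, 1, 1) = 55575

Hook-length formula: f^λ = n! / Π hook(c), product over all cells c of the Young diagram. For λ = (3, 3, 2, 1, 1, 1, 1, 1, 1, 1, 1, 1, 1, 1, 1), n = 20 boxes. Hook lengths by row (left-to-right, top-to-bottom): [17, 4, 2]; [16, 3, 1]; [14, 1]; [12]; [11]; [10]; [9]; [8]; [7]; [6]; [5]; [4]; [3]; [2]; [1]. Product of hooks = 43776914227200. So f^λ = 20! / 43776914227200 = 2432902008176640000 / 43776914227200 = 55575.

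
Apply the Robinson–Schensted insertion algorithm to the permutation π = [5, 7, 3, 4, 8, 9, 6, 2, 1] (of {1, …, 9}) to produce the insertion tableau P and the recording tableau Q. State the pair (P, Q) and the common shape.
P = [1, 4, 6, 9] / [2, 7, 8] / [3] / [5];  Q = [1, 2, 5, 6] / [3, 4, 7] / [8] / [9];  common shape = (4, 3, 1, 1)

Row-insert the values π_1, π_2, … into P one at a time, bumping the leftmost entry strictly greater than the inserted value down to the next row. The recording tableau Q records, in position (i, j), the step at which that cell was added to P.
  Insert 5 (step 1): P = [5];  Q = [1]
  Insert 7 (step 2): P = [5, 7];  Q = [1, 2]
  Insert 3 (step 3): P = [3, 7] / [5];  Q = [1, 2] / [3]
  Insert 4 (step 4): P = [3, 4] / [5, 7];  Q = [1, 2] / [3, 4]
  Insert 8 (step 5): P = [3, 4, 8] / [5, 7];  Q = [1, 2, 5] / [3, 4]
  Insert 9 (step 6): P = [3, 4, 8, 9] / [5, 7];  Q = [1, 2, 5, 6] / [3, 4]
  Insert 6 (step 7): P = [3, 4, 6, 9] / [5, 7, 8];  Q = [1, 2, 5, 6] / [3, 4, 7]
  Insert 2 (step 8): P = [2, 4, 6, 9] / [3, 7, 8] / [5];  Q = [1, 2, 5, 6] / [3, 4, 7] / [8]
  Insert 1 (step 9): P = [1, 4, 6, 9] / [2, 7, 8] / [3] / [5];  Q = [1, 2, 5, 6] / [3, 4, 7] / [8] / [9]
Final shape: (4, 3, 1, 1).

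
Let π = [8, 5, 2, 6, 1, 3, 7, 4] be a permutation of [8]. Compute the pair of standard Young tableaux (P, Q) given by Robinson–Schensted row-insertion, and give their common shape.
P = [1, 3, 4] / [2, 6, 7] / [5] / [8];  Q = [1, 4, 7] / [2, 6, 8] / [3] / [5];  common shape = (3, 3, 1, 1)

Row-insert the values π_1, π_2, … into P one at a time, bumping the leftmost entry strictly greater than the inserted value down to the next row. The recording tableau Q records, in position (i, j), the step at which that cell was added to P.
  Insert 8 (step 1): P = [8];  Q = [1]
  Insert 5 (step 2): P = [5] / [8];  Q = [1] / [2]
  Insert 2 (step 3): P = [2] / [5] / [8];  Q = [1] / [2] / [3]
  Insert 6 (step 4): P = [2, 6] / [5] / [8];  Q = [1, 4] / [2] / [3]
  Insert 1 (step 5): P = [1, 6] / [2] / [5] / [8];  Q = [1, 4] / [2] / [3] / [5]
  Insert 3 (step 6): P = [1, 3] / [2, 6] / [5] / [8];  Q = [1, 4] / [2, 6] / [3] / [5]
  Insert 7 (step 7): P = [1, 3, 7] / [2, 6] / [5] / [8];  Q = [1, 4, 7] / [2, 6] / [3] / [5]
  Insert 4 (step 8): P = [1, 3, 4] / [2, 6, 7] / [5] / [8];  Q = [1, 4, 7] / [2, 6, 8] / [3] / [5]
Final shape: (3, 3, 1, 1).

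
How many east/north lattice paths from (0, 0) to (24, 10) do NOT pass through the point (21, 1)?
Number of paths = 131123300

Total paths from (0, 0) to (24, 10): C(34, 24) = 131128140. Paths through (21, 1): (paths (0, 0) → (21, 1)) × (paths (21, 1) → (24, 10)) = C(22, 21) · C(12, 3) = 22 · 220 = 4840. Avoidance count = 131128140 − 4840 = 131123300.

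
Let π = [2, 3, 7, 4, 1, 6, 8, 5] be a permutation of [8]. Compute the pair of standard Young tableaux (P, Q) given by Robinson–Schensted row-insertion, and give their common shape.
P = [1, 3, 4, 5, 8] / [2, 6] / [7];  Q = [1, 2, 3, 6, 7] / [4, 8] / [5];  common shape = (5, 2, 1)

Row-insert the values π_1, π_2, … into P one at a time, bumping the leftmost entry strictly greater than the inserted value down to the next row. The recording tableau Q records, in position (i, j), the step at which that cell was added to P.
  Insert 2 (step 1): P = [2];  Q = [1]
  Insert 3 (step 2): P = [2, 3];  Q = [1, 2]
  Insert 7 (step 3): P = [2, 3, 7];  Q = [1, 2, 3]
  Insert 4 (step 4): P = [2, 3, 4] / [7];  Q = [1, 2, 3] / [4]
  Insert 1 (step 5): P = [1, 3, 4] / [2] / [7];  Q = [1, 2, 3] / [4] / [5]
  Insert 6 (step 6): P = [1, 3, 4, 6] / [2] / [7];  Q = [1, 2, 3, 6] / [4] / [5]
  Insert 8 (step 7): P = [1, 3, 4, 6, 8] / [2] / [7];  Q = [1, 2, 3, 6, 7] / [4] / [5]
  Insert 5 (step 8): P = [1, 3, 4, 5, 8] / [2, 6] / [7];  Q = [1, 2, 3, 6, 7] / [4, 8] / [5]
Final shape: (5, 2, 1).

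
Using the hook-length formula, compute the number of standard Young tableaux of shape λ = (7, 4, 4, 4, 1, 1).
# SYT of shape (7, 4, 4, 4, 1, 1) = 242492250

Hook-length formula: f^λ = n! / Π hook(c), product over all cells c of the Young diagram. For λ = (7, 4, 4, 4, 1, 1), n = 21 boxes. Hook lengths by row (left-to-right, top-to-bottom): [12, 9, 8, 7, 3, 2, 1]; [8, 5, 4, 3]; [7, 4, 3, 2]; [6, 3, 2, 1]; [2]; [1]. Product of hooks = 210691031040. So f^λ = 21! / 210691031040 = 51090942171709440000 / 210691031040 = 242492250.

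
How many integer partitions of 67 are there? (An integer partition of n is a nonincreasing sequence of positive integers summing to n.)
p(67) = 2679689

Compute p(n) via the recurrence p(n, m) = p(n, m−1) + p(n−m, m), where p(n, m) counts partitions of n with all parts ≤ m and p(n) = p(n, n). The base cases are p(0, m) = 1 and p(n, 0) = 0 for n > 0. Filling the table yields p(67) = 2679689. (Euler's pentagonal recurrence is an alternative.)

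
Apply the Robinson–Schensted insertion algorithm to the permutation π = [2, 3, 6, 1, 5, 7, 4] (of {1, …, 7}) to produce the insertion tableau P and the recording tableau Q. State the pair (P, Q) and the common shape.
P = [1, 3, 4, 7] / [2, 5] / [6];  Q = [1, 2, 3, 6] / [4, 5] / [7];  common shape = (4, 2, 1)

Row-insert the values π_1, π_2, … into P one at a time, bumping the leftmost entry strictly greater than the inserted value down to the next row. The recording tableau Q records, in position (i, j), the step at which that cell was added to P.
  Insert 2 (step 1): P = [2];  Q = [1]
  Insert 3 (step 2): P = [2, 3];  Q = [1, 2]
  Insert 6 (step 3): P = [2, 3, 6];  Q = [1, 2, 3]
  Insert 1 (step 4): P = [1, 3, 6] / [2];  Q = [1, 2, 3] / [4]
  Insert 5 (step 5): P = [1, 3, 5] / [2, 6];  Q = [1, 2, 3] / [4, 5]
  Insert 7 (step 6): P = [1, 3, 5, 7] / [2, 6];  Q = [1, 2, 3, 6] / [4, 5]
  Insert 4 (step 7): P = [1, 3, 4, 7] / [2, 5] / [6];  Q = [1, 2, 3, 6] / [4, 5] / [7]
Final shape: (4, 2, 1).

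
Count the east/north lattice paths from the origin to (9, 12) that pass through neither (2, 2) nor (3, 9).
Number of paths = 162794

Inclusion–exclusion. Total paths: C(21, 9) = 293930. Through P₁: C(4, 2)·C(17, 7) = 116688. Through P₂: C(12, 3)·C(9, 6) = 18480. Since P₁ is strictly southwest of P₂, a monotone path through both must visit P₁ then P₂; paths through both = C(4, 2)·C(8, 1)·C(9, 6) = 4032. Avoid both = 293930 − 116688 − 18480 + 4032 = 162794.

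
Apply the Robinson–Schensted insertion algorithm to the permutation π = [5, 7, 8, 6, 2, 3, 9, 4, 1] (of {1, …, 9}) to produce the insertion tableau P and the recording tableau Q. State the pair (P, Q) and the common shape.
P = [1, 3, 4, 9] / [2, 6, 8] / [5] / [7];  Q = [1, 2, 3, 7] / [4, 6, 8] / [5] / [9];  common shape = (4, 3, 1, 1)

Row-insert the values π_1, π_2, … into P one at a time, bumping the leftmost entry strictly greater than the inserted value down to the next row. The recording tableau Q records, in position (i, j), the step at which that cell was added to P.
  Insert 5 (step 1): P = [5];  Q = [1]
  Insert 7 (step 2): P = [5, 7];  Q = [1, 2]
  Insert 8 (step 3): P = [5, 7, 8];  Q = [1, 2, 3]
  Insert 6 (step 4): P = [5, 6, 8] / [7];  Q = [1, 2, 3] / [4]
  Insert 2 (step 5): P = [2, 6, 8] / [5] / [7];  Q = [1, 2, 3] / [4] / [5]
  Insert 3 (step 6): P = [2, 3, 8] / [5, 6] / [7];  Q = [1, 2, 3] / [4, 6] / [5]
  Insert 9 (step 7): P = [2, 3, 8, 9] / [5, 6] / [7];  Q = [1, 2, 3, 7] / [4, 6] / [5]
  Insert 4 (step 8): P = [2, 3, 4, 9] / [5, 6, 8] / [7];  Q = [1, 2, 3, 7] / [4, 6, 8] / [5]
  Insert 1 (step 9): P = [1, 3, 4, 9] / [2, 6, 8] / [5] / [7];  Q = [1, 2, 3, 7] / [4, 6, 8] / [5] / [9]
Final shape: (4, 3, 1, 1).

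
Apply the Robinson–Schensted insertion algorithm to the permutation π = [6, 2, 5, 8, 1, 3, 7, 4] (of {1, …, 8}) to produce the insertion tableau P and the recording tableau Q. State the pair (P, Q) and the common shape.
P = [1, 3, 4] / [2, 5, 7] / [6, 8];  Q = [1, 3, 4] / [2, 6, 7] / [5, 8];  common shape = (3, 3, 2)

Row-insert the values π_1, π_2, … into P one at a time, bumping the leftmost entry strictly greater than the inserted value down to the next row. The recording tableau Q records, in position (i, j), the step at which that cell was added to P.
  Insert 6 (step 1): P = [6];  Q = [1]
  Insert 2 (step 2): P = [2] / [6];  Q = [1] / [2]
  Insert 5 (step 3): P = [2, 5] / [6];  Q = [1, 3] / [2]
  Insert 8 (step 4): P = [2, 5, 8] / [6];  Q = [1, 3, 4] / [2]
  Insert 1 (step 5): P = [1, 5, 8] / [2] / [6];  Q = [1, 3, 4] / [2] / [5]
  Insert 3 (step 6): P = [1, 3, 8] / [2, 5] / [6];  Q = [1, 3, 4] / [2, 6] / [5]
  Insert 7 (step 7): P = [1, 3, 7] / [2, 5, 8] / [6];  Q = [1, 3, 4] / [2, 6, 7] / [5]
  Insert 4 (step 8): P = [1, 3, 4] / [2, 5, 7] / [6, 8];  Q = [1, 3, 4] / [2, 6, 7] / [5, 8]
Final shape: (3, 3, 2).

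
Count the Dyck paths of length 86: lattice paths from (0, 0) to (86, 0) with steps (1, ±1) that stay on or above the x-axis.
C_43 = 150853479205085351660700

These Dyck paths are counted by the Catalan number C_n = (1/(n + 1)) · C(2n, n). For n = 43: C_43 = (1/44) · C(86, 43) = 6637553085023755473070800/44 = 150853479205085351660700.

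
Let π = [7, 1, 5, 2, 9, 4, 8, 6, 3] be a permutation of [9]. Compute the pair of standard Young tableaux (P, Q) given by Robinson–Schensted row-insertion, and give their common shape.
P = [1, 2, 3, 6] / [4, 8] / [5, 9] / [7];  Q = [1, 3, 5, 7] / [2, 6] / [4, 8] / [9];  common shape = (4, 2, 2, 1)

Row-insert the values π_1, π_2, … into P one at a time, bumping the leftmost entry strictly greater than the inserted value down to the next row. The recording tableau Q records, in position (i, j), the step at which that cell was added to P.
  Insert 7 (step 1): P = [7];  Q = [1]
  Insert 1 (step 2): P = [1] / [7];  Q = [1] / [2]
  Insert 5 (step 3): P = [1, 5] / [7];  Q = [1, 3] / [2]
  Insert 2 (step 4): P = [1, 2] / [5] / [7];  Q = [1, 3] / [2] / [4]
  Insert 9 (step 5): P = [1, 2, 9] / [5] / [7];  Q = [1, 3, 5] / [2] / [4]
  Insert 4 (step 6): P = [1, 2, 4] / [5, 9] / [7];  Q = [1, 3, 5] / [2, 6] / [4]
  Insert 8 (step 7): P = [1, 2, 4, 8] / [5, 9] / [7];  Q = [1, 3, 5, 7] / [2, 6] / [4]
  Insert 6 (step 8): P = [1, 2, 4, 6] / [5, 8] / [7, 9];  Q = [1, 3, 5, 7] / [2, 6] / [4, 8]
  Insert 3 (step 9): P = [1, 2, 3, 6] / [4, 8] / [5, 9] / [7];  Q = [1, 3, 5, 7] / [2, 6] / [4, 8] / [9]
Final shape: (4, 2, 2, 1).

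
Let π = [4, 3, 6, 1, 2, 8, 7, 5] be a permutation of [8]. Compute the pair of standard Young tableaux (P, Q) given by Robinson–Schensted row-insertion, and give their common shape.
P = [1, 2, 5] / [3, 6, 7] / [4, 8];  Q = [1, 3, 6] / [2, 5, 7] / [4, 8];  common shape = (3, 3, 2)

Row-insert the values π_1, π_2, … into P one at a time, bumping the leftmost entry strictly greater than the inserted value down to the next row. The recording tableau Q records, in position (i, j), the step at which that cell was added to P.
  Insert 4 (step 1): P = [4];  Q = [1]
  Insert 3 (step 2): P = [3] / [4];  Q = [1] / [2]
  Insert 6 (step 3): P = [3, 6] / [4];  Q = [1, 3] / [2]
  Insert 1 (step 4): P = [1, 6] / [3] / [4];  Q = [1, 3] / [2] / [4]
  Insert 2 (step 5): P = [1, 2] / [3, 6] / [4];  Q = [1, 3] / [2, 5] / [4]
  Insert 8 (step 6): P = [1, 2, 8] / [3, 6] / [4];  Q = [1, 3, 6] / [2, 5] / [4]
  Insert 7 (step 7): P = [1, 2, 7] / [3, 6, 8] / [4];  Q = [1, 3, 6] / [2, 5, 7] / [4]
  Insert 5 (step 8): P = [1, 2, 5] / [3, 6, 7] / [4, 8];  Q = [1, 3, 6] / [2, 5, 7] / [4, 8]
Final shape: (3, 3, 2).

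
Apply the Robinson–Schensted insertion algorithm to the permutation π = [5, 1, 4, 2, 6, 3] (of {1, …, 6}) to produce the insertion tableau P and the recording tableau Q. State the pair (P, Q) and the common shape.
P = [1, 2, 3] / [4, 6] / [5];  Q = [1, 3, 5] / [2, 6] / [4];  common shape = (3, 2, 1)

Row-insert the values π_1, π_2, … into P one at a time, bumping the leftmost entry strictly greater than the inserted value down to the next row. The recording tableau Q records, in position (i, j), the step at which that cell was added to P.
  Insert 5 (step 1): P = [5];  Q = [1]
  Insert 1 (step 2): P = [1] / [5];  Q = [1] / [2]
  Insert 4 (step 3): P = [1, 4] / [5];  Q = [1, 3] / [2]
  Insert 2 (step 4): P = [1, 2] / [4] / [5];  Q = [1, 3] / [2] / [4]
  Insert 6 (step 5): P = [1, 2, 6] / [4] / [5];  Q = [1, 3, 5] / [2] / [4]
  Insert 3 (step 6): P = [1, 2, 3] / [4, 6] / [5];  Q = [1, 3, 5] / [2, 6] / [4]
Final shape: (3, 2, 1).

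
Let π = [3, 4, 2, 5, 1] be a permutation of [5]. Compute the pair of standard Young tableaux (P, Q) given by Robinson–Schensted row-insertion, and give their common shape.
P = [1, 4, 5] / [2] / [3];  Q = [1, 2, 4] / [3] / [5];  common shape = (3, 1, 1)

Row-insert the values π_1, π_2, … into P one at a time, bumping the leftmost entry strictly greater than the inserted value down to the next row. The recording tableau Q records, in position (i, j), the step at which that cell was added to P.
  Insert 3 (step 1): P = [3];  Q = [1]
  Insert 4 (step 2): P = [3, 4];  Q = [1, 2]
  Insert 2 (step 3): P = [2, 4] / [3];  Q = [1, 2] / [3]
  Insert 5 (step 4): P = [2, 4, 5] / [3];  Q = [1, 2, 4] / [3]
  Insert 1 (step 5): P = [1, 4, 5] / [2] / [3];  Q = [1, 2, 4] / [3] / [5]
Final shape: (3, 1, 1).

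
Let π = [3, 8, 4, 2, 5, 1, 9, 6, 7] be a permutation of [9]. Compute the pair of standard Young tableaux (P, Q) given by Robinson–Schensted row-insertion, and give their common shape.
P = [1, 4, 5, 6, 7] / [2, 9] / [3] / [8];  Q = [1, 2, 5, 7, 9] / [3, 8] / [4] / [6];  common shape = (5, 2, 1, 1)

Row-insert the values π_1, π_2, … into P one at a time, bumping the leftmost entry strictly greater than the inserted value down to the next row. The recording tableau Q records, in position (i, j), the step at which that cell was added to P.
  Insert 3 (step 1): P = [3];  Q = [1]
  Insert 8 (step 2): P = [3, 8];  Q = [1, 2]
  Insert 4 (step 3): P = [3, 4] / [8];  Q = [1, 2] / [3]
  Insert 2 (step 4): P = [2, 4] / [3] / [8];  Q = [1, 2] / [3] / [4]
  Insert 5 (step 5): P = [2, 4, 5] / [3] / [8];  Q = [1, 2, 5] / [3] / [4]
  Insert 1 (step 6): P = [1, 4, 5] / [2] / [3] / [8];  Q = [1, 2, 5] / [3] / [4] / [6]
  Insert 9 (step 7): P = [1, 4, 5, 9] / [2] / [3] / [8];  Q = [1, 2, 5, 7] / [3] / [4] / [6]
  Insert 6 (step 8): P = [1, 4, 5, 6] / [2, 9] / [3] / [8];  Q = [1, 2, 5, 7] / [3, 8] / [4] / [6]
  Insert 7 (step 9): P = [1, 4, 5, 6, 7] / [2, 9] / [3] / [8];  Q = [1, 2, 5, 7, 9] / [3, 8] / [4] / [6]
Final shape: (5, 2, 1, 1).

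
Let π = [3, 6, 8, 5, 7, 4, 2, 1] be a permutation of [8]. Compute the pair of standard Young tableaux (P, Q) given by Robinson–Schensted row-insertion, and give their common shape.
P = [1, 4, 7] / [2, 8] / [3] / [5] / [6];  Q = [1, 2, 3] / [4, 5] / [6] / [7] / [8];  common shape = (3, 2, 1, 1, 1)

Row-insert the values π_1, π_2, … into P one at a time, bumping the leftmost entry strictly greater than the inserted value down to the next row. The recording tableau Q records, in position (i, j), the step at which that cell was added to P.
  Insert 3 (step 1): P = [3];  Q = [1]
  Insert 6 (step 2): P = [3, 6];  Q = [1, 2]
  Insert 8 (step 3): P = [3, 6, 8];  Q = [1, 2, 3]
  Insert 5 (step 4): P = [3, 5, 8] / [6];  Q = [1, 2, 3] / [4]
  Insert 7 (step 5): P = [3, 5, 7] / [6, 8];  Q = [1, 2, 3] / [4, 5]
  Insert 4 (step 6): P = [3, 4, 7] / [5, 8] / [6];  Q = [1, 2, 3] / [4, 5] / [6]
  Insert 2 (step 7): P = [2, 4, 7] / [3, 8] / [5] / [6];  Q = [1, 2, 3] / [4, 5] / [6] / [7]
  Insert 1 (step 8): P = [1, 4, 7] / [2, 8] / [3] / [5] / [6];  Q = [1, 2, 3] / [4, 5] / [6] / [7] / [8]
Final shape: (3, 2, 1, 1, 1).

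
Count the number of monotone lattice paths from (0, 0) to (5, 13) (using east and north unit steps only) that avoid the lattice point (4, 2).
Number of paths = 8388

Total paths from (0, 0) to (5, 13): C(18, 5) = 8568. Paths through (4, 2): (paths (0, 0) → (4, 2)) × (paths (4, 2) → (5, 13)) = C(6, 4) · C(12, 1) = 15 · 12 = 180. Avoidance count = 8568 − 180 = 8388.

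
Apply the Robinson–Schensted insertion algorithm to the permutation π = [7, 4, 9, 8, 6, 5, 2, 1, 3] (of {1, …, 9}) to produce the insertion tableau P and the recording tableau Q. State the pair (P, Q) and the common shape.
P = [1, 3] / [2, 5] / [4, 8] / [6] / [7] / [9];  Q = [1, 3] / [2, 4] / [5, 9] / [6] / [7] / [8];  common shape = (2, 2, 2, 1, 1, 1)

Row-insert the values π_1, π_2, … into P one at a time, bumping the leftmost entry strictly greater than the inserted value down to the next row. The recording tableau Q records, in position (i, j), the step at which that cell was added to P.
  Insert 7 (step 1): P = [7];  Q = [1]
  Insert 4 (step 2): P = [4] / [7];  Q = [1] / [2]
  Insert 9 (step 3): P = [4, 9] / [7];  Q = [1, 3] / [2]
  Insert 8 (step 4): P = [4, 8] / [7, 9];  Q = [1, 3] / [2, 4]
  Insert 6 (step 5): P = [4, 6] / [7, 8] / [9];  Q = [1, 3] / [2, 4] / [5]
  Insert 5 (step 6): P = [4, 5] / [6, 8] / [7] / [9];  Q = [1, 3] / [2, 4] / [5] / [6]
  Insert 2 (step 7): P = [2, 5] / [4, 8] / [6] / [7] / [9];  Q = [1, 3] / [2, 4] / [5] / [6] / [7]
  Insert 1 (step 8): P = [1, 5] / [2, 8] / [4] / [6] / [7] / [9];  Q = [1, 3] / [2, 4] / [5] / [6] / [7] / [8]
  Insert 3 (step 9): P = [1, 3] / [2, 5] / [4, 8] / [6] / [7] / [9];  Q = [1, 3] / [2, 4] / [5, 9] / [6] / [7] / [8]
Final shape: (2, 2, 2, 1, 1, 1).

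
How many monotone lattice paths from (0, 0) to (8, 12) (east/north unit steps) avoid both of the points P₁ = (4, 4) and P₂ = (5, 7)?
Number of paths = 62648

Inclusion–exclusion. Total paths: C(20, 8) = 125970. Through P₁: C(8, 4)·C(12, 4) = 34650. Through P₂: C(12, 5)·C(8, 3) = 44352. Since P₁ is strictly southwest of P₂, a monotone path through both must visit P₁ then P₂; paths through both = C(8, 4)·C(4, 1)·C(8, 3) = 15680. Avoid both = 125970 − 34650 − 44352 + 15680 = 62648.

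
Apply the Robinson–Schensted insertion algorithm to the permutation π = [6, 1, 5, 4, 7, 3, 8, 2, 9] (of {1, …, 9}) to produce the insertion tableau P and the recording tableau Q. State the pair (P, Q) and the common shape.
P = [1, 2, 7, 8, 9] / [3] / [4] / [5] / [6];  Q = [1, 3, 5, 7, 9] / [2] / [4] / [6] / [8];  common shape = (5, 1, 1, 1, 1)

Row-insert the values π_1, π_2, … into P one at a time, bumping the leftmost entry strictly greater than the inserted value down to the next row. The recording tableau Q records, in position (i, j), the step at which that cell was added to P.
  Insert 6 (step 1): P = [6];  Q = [1]
  Insert 1 (step 2): P = [1] / [6];  Q = [1] / [2]
  Insert 5 (step 3): P = [1, 5] / [6];  Q = [1, 3] / [2]
  Insert 4 (step 4): P = [1, 4] / [5] / [6];  Q = [1, 3] / [2] / [4]
  Insert 7 (step 5): P = [1, 4, 7] / [5] / [6];  Q = [1, 3, 5] / [2] / [4]
  Insert 3 (step 6): P = [1, 3, 7] / [4] / [5] / [6];  Q = [1, 3, 5] / [2] / [4] / [6]
  Insert 8 (step 7): P = [1, 3, 7, 8] / [4] / [5] / [6];  Q = [1, 3, 5, 7] / [2] / [4] / [6]
  Insert 2 (step 8): P = [1, 2, 7, 8] / [3] / [4] / [5] / [6];  Q = [1, 3, 5, 7] / [2] / [4] / [6] / [8]
  Insert 9 (step 9): P = [1, 2, 7, 8, 9] / [3] / [4] / [5] / [6];  Q = [1, 3, 5, 7, 9] / [2] / [4] / [6] / [8]
Final shape: (5, 1, 1, 1, 1).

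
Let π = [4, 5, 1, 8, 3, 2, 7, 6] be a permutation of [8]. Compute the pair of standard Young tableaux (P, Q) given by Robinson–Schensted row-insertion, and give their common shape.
P = [1, 2, 6] / [3, 5, 7] / [4, 8];  Q = [1, 2, 4] / [3, 5, 7] / [6, 8];  common shape = (3, 3, 2)

Row-insert the values π_1, π_2, … into P one at a time, bumping the leftmost entry strictly greater than the inserted value down to the next row. The recording tableau Q records, in position (i, j), the step at which that cell was added to P.
  Insert 4 (step 1): P = [4];  Q = [1]
  Insert 5 (step 2): P = [4, 5];  Q = [1, 2]
  Insert 1 (step 3): P = [1, 5] / [4];  Q = [1, 2] / [3]
  Insert 8 (step 4): P = [1, 5, 8] / [4];  Q = [1, 2, 4] / [3]
  Insert 3 (step 5): P = [1, 3, 8] / [4, 5];  Q = [1, 2, 4] / [3, 5]
  Insert 2 (step 6): P = [1, 2, 8] / [3, 5] / [4];  Q = [1, 2, 4] / [3, 5] / [6]
  Insert 7 (step 7): P = [1, 2, 7] / [3, 5, 8] / [4];  Q = [1, 2, 4] / [3, 5, 7] / [6]
  Insert 6 (step 8): P = [1, 2, 6] / [3, 5, 7] / [4, 8];  Q = [1, 2, 4] / [3, 5, 7] / [6, 8]
Final shape: (3, 3, 2).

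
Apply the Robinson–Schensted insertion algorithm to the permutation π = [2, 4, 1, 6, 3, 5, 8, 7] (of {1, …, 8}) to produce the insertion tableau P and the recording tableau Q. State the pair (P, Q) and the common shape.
P = [1, 3, 5, 7] / [2, 4, 6, 8];  Q = [1, 2, 4, 7] / [3, 5, 6, 8];  common shape = (4, 4)

Row-insert the values π_1, π_2, … into P one at a time, bumping the leftmost entry strictly greater than the inserted value down to the next row. The recording tableau Q records, in position (i, j), the step at which that cell was added to P.
  Insert 2 (step 1): P = [2];  Q = [1]
  Insert 4 (step 2): P = [2, 4];  Q = [1, 2]
  Insert 1 (step 3): P = [1, 4] / [2];  Q = [1, 2] / [3]
  Insert 6 (step 4): P = [1, 4, 6] / [2];  Q = [1, 2, 4] / [3]
  Insert 3 (step 5): P = [1, 3, 6] / [2, 4];  Q = [1, 2, 4] / [3, 5]
  Insert 5 (step 6): P = [1, 3, 5] / [2, 4, 6];  Q = [1, 2, 4] / [3, 5, 6]
  Insert 8 (step 7): P = [1, 3, 5, 8] / [2, 4, 6];  Q = [1, 2, 4, 7] / [3, 5, 6]
  Insert 7 (step 8): P = [1, 3, 5, 7] / [2, 4, 6, 8];  Q = [1, 2, 4, 7] / [3, 5, 6, 8]
Final shape: (4, 4).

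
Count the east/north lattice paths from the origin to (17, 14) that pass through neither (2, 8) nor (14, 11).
Number of paths = 174002145

Inclusion–exclusion. Total paths: C(31, 17) = 265182525. Through P₁: C(10, 2)·C(21, 15) = 2441880. Through P₂: C(25, 14)·C(6, 3) = 89148000. Since P₁ is strictly southwest of P₂, a monotone path through both must visit P₁ then P₂; paths through both = C(10, 2)·C(15, 12)·C(6, 3) = 409500. Avoid both = 265182525 − 2441880 − 89148000 + 409500 = 174002145.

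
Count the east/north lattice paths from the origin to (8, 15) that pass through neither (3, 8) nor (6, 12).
Number of paths = 231744

Inclusion–exclusion. Total paths: C(23, 8) = 490314. Through P₁: C(11, 3)·C(12, 5) = 130680. Through P₂: C(18, 6)·C(5, 2) = 185640. Since P₁ is strictly southwest of P₂, a monotone path through both must visit P₁ then P₂; paths through both = C(11, 3)·C(7, 3)·C(5, 2) = 57750. Avoid both = 490314 − 130680 − 185640 + 57750 = 231744.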